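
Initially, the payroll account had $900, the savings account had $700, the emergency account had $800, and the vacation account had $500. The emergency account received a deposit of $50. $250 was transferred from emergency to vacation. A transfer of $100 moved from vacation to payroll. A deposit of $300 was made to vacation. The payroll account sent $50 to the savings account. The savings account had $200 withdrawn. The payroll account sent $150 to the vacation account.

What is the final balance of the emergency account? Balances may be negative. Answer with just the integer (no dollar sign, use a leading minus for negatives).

Tracking account balances step by step:
Start: payroll=900, savings=700, emergency=800, vacation=500
Event 1 (deposit 50 to emergency): emergency: 800 + 50 = 850. Balances: payroll=900, savings=700, emergency=850, vacation=500
Event 2 (transfer 250 emergency -> vacation): emergency: 850 - 250 = 600, vacation: 500 + 250 = 750. Balances: payroll=900, savings=700, emergency=600, vacation=750
Event 3 (transfer 100 vacation -> payroll): vacation: 750 - 100 = 650, payroll: 900 + 100 = 1000. Balances: payroll=1000, savings=700, emergency=600, vacation=650
Event 4 (deposit 300 to vacation): vacation: 650 + 300 = 950. Balances: payroll=1000, savings=700, emergency=600, vacation=950
Event 5 (transfer 50 payroll -> savings): payroll: 1000 - 50 = 950, savings: 700 + 50 = 750. Balances: payroll=950, savings=750, emergency=600, vacation=950
Event 6 (withdraw 200 from savings): savings: 750 - 200 = 550. Balances: payroll=950, savings=550, emergency=600, vacation=950
Event 7 (transfer 150 payroll -> vacation): payroll: 950 - 150 = 800, vacation: 950 + 150 = 1100. Balances: payroll=800, savings=550, emergency=600, vacation=1100

Final balance of emergency: 600

Answer: 600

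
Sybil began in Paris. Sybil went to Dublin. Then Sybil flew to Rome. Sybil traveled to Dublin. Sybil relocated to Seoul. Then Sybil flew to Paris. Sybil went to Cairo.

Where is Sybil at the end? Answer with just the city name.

Answer: Cairo

Derivation:
Tracking Sybil's location:
Start: Sybil is in Paris.
After move 1: Paris -> Dublin. Sybil is in Dublin.
After move 2: Dublin -> Rome. Sybil is in Rome.
After move 3: Rome -> Dublin. Sybil is in Dublin.
After move 4: Dublin -> Seoul. Sybil is in Seoul.
After move 5: Seoul -> Paris. Sybil is in Paris.
After move 6: Paris -> Cairo. Sybil is in Cairo.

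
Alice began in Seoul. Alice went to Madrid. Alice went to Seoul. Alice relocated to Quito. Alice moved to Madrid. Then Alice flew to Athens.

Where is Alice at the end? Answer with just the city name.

Tracking Alice's location:
Start: Alice is in Seoul.
After move 1: Seoul -> Madrid. Alice is in Madrid.
After move 2: Madrid -> Seoul. Alice is in Seoul.
After move 3: Seoul -> Quito. Alice is in Quito.
After move 4: Quito -> Madrid. Alice is in Madrid.
After move 5: Madrid -> Athens. Alice is in Athens.

Answer: Athens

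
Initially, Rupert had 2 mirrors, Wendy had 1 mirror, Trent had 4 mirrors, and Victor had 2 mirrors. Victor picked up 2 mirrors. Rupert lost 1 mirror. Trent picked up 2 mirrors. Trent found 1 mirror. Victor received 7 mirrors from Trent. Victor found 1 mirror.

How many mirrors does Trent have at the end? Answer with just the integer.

Answer: 0

Derivation:
Tracking counts step by step:
Start: Rupert=2, Wendy=1, Trent=4, Victor=2
Event 1 (Victor +2): Victor: 2 -> 4. State: Rupert=2, Wendy=1, Trent=4, Victor=4
Event 2 (Rupert -1): Rupert: 2 -> 1. State: Rupert=1, Wendy=1, Trent=4, Victor=4
Event 3 (Trent +2): Trent: 4 -> 6. State: Rupert=1, Wendy=1, Trent=6, Victor=4
Event 4 (Trent +1): Trent: 6 -> 7. State: Rupert=1, Wendy=1, Trent=7, Victor=4
Event 5 (Trent -> Victor, 7): Trent: 7 -> 0, Victor: 4 -> 11. State: Rupert=1, Wendy=1, Trent=0, Victor=11
Event 6 (Victor +1): Victor: 11 -> 12. State: Rupert=1, Wendy=1, Trent=0, Victor=12

Trent's final count: 0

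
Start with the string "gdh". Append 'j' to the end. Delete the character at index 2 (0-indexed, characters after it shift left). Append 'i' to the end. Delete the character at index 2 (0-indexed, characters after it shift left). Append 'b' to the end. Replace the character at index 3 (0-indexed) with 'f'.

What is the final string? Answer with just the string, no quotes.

Answer: gdif

Derivation:
Applying each edit step by step:
Start: "gdh"
Op 1 (append 'j'): "gdh" -> "gdhj"
Op 2 (delete idx 2 = 'h'): "gdhj" -> "gdj"
Op 3 (append 'i'): "gdj" -> "gdji"
Op 4 (delete idx 2 = 'j'): "gdji" -> "gdi"
Op 5 (append 'b'): "gdi" -> "gdib"
Op 6 (replace idx 3: 'b' -> 'f'): "gdib" -> "gdif"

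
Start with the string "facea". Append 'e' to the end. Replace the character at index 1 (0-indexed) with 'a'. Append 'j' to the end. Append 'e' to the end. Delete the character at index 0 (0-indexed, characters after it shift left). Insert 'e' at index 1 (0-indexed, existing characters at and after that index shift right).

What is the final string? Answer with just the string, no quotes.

Applying each edit step by step:
Start: "facea"
Op 1 (append 'e'): "facea" -> "faceae"
Op 2 (replace idx 1: 'a' -> 'a'): "faceae" -> "faceae"
Op 3 (append 'j'): "faceae" -> "faceaej"
Op 4 (append 'e'): "faceaej" -> "faceaeje"
Op 5 (delete idx 0 = 'f'): "faceaeje" -> "aceaeje"
Op 6 (insert 'e' at idx 1): "aceaeje" -> "aeceaeje"

Answer: aeceaeje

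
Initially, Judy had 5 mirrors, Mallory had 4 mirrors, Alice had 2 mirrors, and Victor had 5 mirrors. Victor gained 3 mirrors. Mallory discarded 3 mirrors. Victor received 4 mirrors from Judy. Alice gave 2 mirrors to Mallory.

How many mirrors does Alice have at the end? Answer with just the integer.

Tracking counts step by step:
Start: Judy=5, Mallory=4, Alice=2, Victor=5
Event 1 (Victor +3): Victor: 5 -> 8. State: Judy=5, Mallory=4, Alice=2, Victor=8
Event 2 (Mallory -3): Mallory: 4 -> 1. State: Judy=5, Mallory=1, Alice=2, Victor=8
Event 3 (Judy -> Victor, 4): Judy: 5 -> 1, Victor: 8 -> 12. State: Judy=1, Mallory=1, Alice=2, Victor=12
Event 4 (Alice -> Mallory, 2): Alice: 2 -> 0, Mallory: 1 -> 3. State: Judy=1, Mallory=3, Alice=0, Victor=12

Alice's final count: 0

Answer: 0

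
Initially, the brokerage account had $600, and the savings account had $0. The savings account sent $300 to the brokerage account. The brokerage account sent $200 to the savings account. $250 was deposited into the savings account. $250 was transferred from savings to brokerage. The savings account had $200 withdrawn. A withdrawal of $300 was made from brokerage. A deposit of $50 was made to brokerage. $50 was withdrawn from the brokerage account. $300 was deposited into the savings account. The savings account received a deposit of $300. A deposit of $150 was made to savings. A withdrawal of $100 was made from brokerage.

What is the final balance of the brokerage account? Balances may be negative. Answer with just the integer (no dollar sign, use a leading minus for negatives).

Tracking account balances step by step:
Start: brokerage=600, savings=0
Event 1 (transfer 300 savings -> brokerage): savings: 0 - 300 = -300, brokerage: 600 + 300 = 900. Balances: brokerage=900, savings=-300
Event 2 (transfer 200 brokerage -> savings): brokerage: 900 - 200 = 700, savings: -300 + 200 = -100. Balances: brokerage=700, savings=-100
Event 3 (deposit 250 to savings): savings: -100 + 250 = 150. Balances: brokerage=700, savings=150
Event 4 (transfer 250 savings -> brokerage): savings: 150 - 250 = -100, brokerage: 700 + 250 = 950. Balances: brokerage=950, savings=-100
Event 5 (withdraw 200 from savings): savings: -100 - 200 = -300. Balances: brokerage=950, savings=-300
Event 6 (withdraw 300 from brokerage): brokerage: 950 - 300 = 650. Balances: brokerage=650, savings=-300
Event 7 (deposit 50 to brokerage): brokerage: 650 + 50 = 700. Balances: brokerage=700, savings=-300
Event 8 (withdraw 50 from brokerage): brokerage: 700 - 50 = 650. Balances: brokerage=650, savings=-300
Event 9 (deposit 300 to savings): savings: -300 + 300 = 0. Balances: brokerage=650, savings=0
Event 10 (deposit 300 to savings): savings: 0 + 300 = 300. Balances: brokerage=650, savings=300
Event 11 (deposit 150 to savings): savings: 300 + 150 = 450. Balances: brokerage=650, savings=450
Event 12 (withdraw 100 from brokerage): brokerage: 650 - 100 = 550. Balances: brokerage=550, savings=450

Final balance of brokerage: 550

Answer: 550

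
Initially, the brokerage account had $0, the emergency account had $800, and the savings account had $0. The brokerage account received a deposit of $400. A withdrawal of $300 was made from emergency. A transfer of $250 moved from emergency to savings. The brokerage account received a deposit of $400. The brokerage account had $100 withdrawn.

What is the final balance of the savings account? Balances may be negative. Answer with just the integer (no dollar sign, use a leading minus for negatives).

Tracking account balances step by step:
Start: brokerage=0, emergency=800, savings=0
Event 1 (deposit 400 to brokerage): brokerage: 0 + 400 = 400. Balances: brokerage=400, emergency=800, savings=0
Event 2 (withdraw 300 from emergency): emergency: 800 - 300 = 500. Balances: brokerage=400, emergency=500, savings=0
Event 3 (transfer 250 emergency -> savings): emergency: 500 - 250 = 250, savings: 0 + 250 = 250. Balances: brokerage=400, emergency=250, savings=250
Event 4 (deposit 400 to brokerage): brokerage: 400 + 400 = 800. Balances: brokerage=800, emergency=250, savings=250
Event 5 (withdraw 100 from brokerage): brokerage: 800 - 100 = 700. Balances: brokerage=700, emergency=250, savings=250

Final balance of savings: 250

Answer: 250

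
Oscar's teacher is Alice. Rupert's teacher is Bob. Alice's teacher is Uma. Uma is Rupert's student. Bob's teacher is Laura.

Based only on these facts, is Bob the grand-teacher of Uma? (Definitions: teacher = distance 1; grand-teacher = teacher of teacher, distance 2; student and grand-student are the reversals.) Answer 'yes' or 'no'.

Reconstructing the teacher chain from the given facts:
  Laura -> Bob -> Rupert -> Uma -> Alice -> Oscar
(each arrow means 'teacher of the next')
Positions in the chain (0 = top):
  position of Laura: 0
  position of Bob: 1
  position of Rupert: 2
  position of Uma: 3
  position of Alice: 4
  position of Oscar: 5

Bob is at position 1, Uma is at position 3; signed distance (j - i) = 2.
'grand-teacher' requires j - i = 2. Actual distance is 2, so the relation HOLDS.

Answer: yes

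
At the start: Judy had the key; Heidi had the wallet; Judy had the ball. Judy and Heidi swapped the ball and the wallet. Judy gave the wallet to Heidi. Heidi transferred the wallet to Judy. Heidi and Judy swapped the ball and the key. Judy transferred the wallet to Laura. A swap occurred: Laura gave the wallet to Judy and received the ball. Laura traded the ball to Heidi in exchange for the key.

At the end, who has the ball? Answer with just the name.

Tracking all object holders:
Start: key:Judy, wallet:Heidi, ball:Judy
Event 1 (swap ball<->wallet: now ball:Heidi, wallet:Judy). State: key:Judy, wallet:Judy, ball:Heidi
Event 2 (give wallet: Judy -> Heidi). State: key:Judy, wallet:Heidi, ball:Heidi
Event 3 (give wallet: Heidi -> Judy). State: key:Judy, wallet:Judy, ball:Heidi
Event 4 (swap ball<->key: now ball:Judy, key:Heidi). State: key:Heidi, wallet:Judy, ball:Judy
Event 5 (give wallet: Judy -> Laura). State: key:Heidi, wallet:Laura, ball:Judy
Event 6 (swap wallet<->ball: now wallet:Judy, ball:Laura). State: key:Heidi, wallet:Judy, ball:Laura
Event 7 (swap ball<->key: now ball:Heidi, key:Laura). State: key:Laura, wallet:Judy, ball:Heidi

Final state: key:Laura, wallet:Judy, ball:Heidi
The ball is held by Heidi.

Answer: Heidi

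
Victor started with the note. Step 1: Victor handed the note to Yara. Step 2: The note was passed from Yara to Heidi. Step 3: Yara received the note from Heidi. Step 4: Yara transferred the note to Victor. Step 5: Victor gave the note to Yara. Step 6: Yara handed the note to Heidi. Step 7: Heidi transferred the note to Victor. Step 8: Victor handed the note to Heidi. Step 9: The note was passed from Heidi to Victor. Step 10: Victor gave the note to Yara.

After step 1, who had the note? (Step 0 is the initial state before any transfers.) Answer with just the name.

Answer: Yara

Derivation:
Tracking the note holder through step 1:
After step 0 (start): Victor
After step 1: Yara

At step 1, the holder is Yara.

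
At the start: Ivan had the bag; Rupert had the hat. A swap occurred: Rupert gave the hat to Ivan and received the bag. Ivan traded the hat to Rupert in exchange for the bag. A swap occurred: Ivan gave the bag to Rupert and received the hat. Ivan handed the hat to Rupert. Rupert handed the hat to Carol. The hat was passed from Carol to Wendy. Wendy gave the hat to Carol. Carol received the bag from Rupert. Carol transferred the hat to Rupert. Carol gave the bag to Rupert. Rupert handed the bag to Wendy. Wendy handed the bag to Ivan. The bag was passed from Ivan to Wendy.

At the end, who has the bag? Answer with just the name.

Tracking all object holders:
Start: bag:Ivan, hat:Rupert
Event 1 (swap hat<->bag: now hat:Ivan, bag:Rupert). State: bag:Rupert, hat:Ivan
Event 2 (swap hat<->bag: now hat:Rupert, bag:Ivan). State: bag:Ivan, hat:Rupert
Event 3 (swap bag<->hat: now bag:Rupert, hat:Ivan). State: bag:Rupert, hat:Ivan
Event 4 (give hat: Ivan -> Rupert). State: bag:Rupert, hat:Rupert
Event 5 (give hat: Rupert -> Carol). State: bag:Rupert, hat:Carol
Event 6 (give hat: Carol -> Wendy). State: bag:Rupert, hat:Wendy
Event 7 (give hat: Wendy -> Carol). State: bag:Rupert, hat:Carol
Event 8 (give bag: Rupert -> Carol). State: bag:Carol, hat:Carol
Event 9 (give hat: Carol -> Rupert). State: bag:Carol, hat:Rupert
Event 10 (give bag: Carol -> Rupert). State: bag:Rupert, hat:Rupert
Event 11 (give bag: Rupert -> Wendy). State: bag:Wendy, hat:Rupert
Event 12 (give bag: Wendy -> Ivan). State: bag:Ivan, hat:Rupert
Event 13 (give bag: Ivan -> Wendy). State: bag:Wendy, hat:Rupert

Final state: bag:Wendy, hat:Rupert
The bag is held by Wendy.

Answer: Wendy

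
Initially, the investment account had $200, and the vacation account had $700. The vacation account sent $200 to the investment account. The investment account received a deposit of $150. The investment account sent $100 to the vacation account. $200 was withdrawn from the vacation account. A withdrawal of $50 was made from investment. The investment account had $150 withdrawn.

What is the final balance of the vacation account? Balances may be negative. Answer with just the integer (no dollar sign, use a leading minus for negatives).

Tracking account balances step by step:
Start: investment=200, vacation=700
Event 1 (transfer 200 vacation -> investment): vacation: 700 - 200 = 500, investment: 200 + 200 = 400. Balances: investment=400, vacation=500
Event 2 (deposit 150 to investment): investment: 400 + 150 = 550. Balances: investment=550, vacation=500
Event 3 (transfer 100 investment -> vacation): investment: 550 - 100 = 450, vacation: 500 + 100 = 600. Balances: investment=450, vacation=600
Event 4 (withdraw 200 from vacation): vacation: 600 - 200 = 400. Balances: investment=450, vacation=400
Event 5 (withdraw 50 from investment): investment: 450 - 50 = 400. Balances: investment=400, vacation=400
Event 6 (withdraw 150 from investment): investment: 400 - 150 = 250. Balances: investment=250, vacation=400

Final balance of vacation: 400

Answer: 400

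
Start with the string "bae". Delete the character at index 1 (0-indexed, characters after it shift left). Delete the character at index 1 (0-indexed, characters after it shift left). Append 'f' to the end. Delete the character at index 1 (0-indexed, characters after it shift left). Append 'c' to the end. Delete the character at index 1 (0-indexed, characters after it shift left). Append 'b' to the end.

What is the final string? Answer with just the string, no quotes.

Answer: bb

Derivation:
Applying each edit step by step:
Start: "bae"
Op 1 (delete idx 1 = 'a'): "bae" -> "be"
Op 2 (delete idx 1 = 'e'): "be" -> "b"
Op 3 (append 'f'): "b" -> "bf"
Op 4 (delete idx 1 = 'f'): "bf" -> "b"
Op 5 (append 'c'): "b" -> "bc"
Op 6 (delete idx 1 = 'c'): "bc" -> "b"
Op 7 (append 'b'): "b" -> "bb"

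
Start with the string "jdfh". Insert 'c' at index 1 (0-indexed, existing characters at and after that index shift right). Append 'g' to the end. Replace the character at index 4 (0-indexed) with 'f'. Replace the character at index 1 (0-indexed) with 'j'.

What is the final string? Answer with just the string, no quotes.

Answer: jjdffg

Derivation:
Applying each edit step by step:
Start: "jdfh"
Op 1 (insert 'c' at idx 1): "jdfh" -> "jcdfh"
Op 2 (append 'g'): "jcdfh" -> "jcdfhg"
Op 3 (replace idx 4: 'h' -> 'f'): "jcdfhg" -> "jcdffg"
Op 4 (replace idx 1: 'c' -> 'j'): "jcdffg" -> "jjdffg"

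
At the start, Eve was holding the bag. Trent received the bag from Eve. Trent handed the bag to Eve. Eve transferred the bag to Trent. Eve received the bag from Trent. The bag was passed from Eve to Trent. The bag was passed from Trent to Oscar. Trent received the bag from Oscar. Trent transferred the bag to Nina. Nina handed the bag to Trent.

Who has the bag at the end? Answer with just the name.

Tracking the bag through each event:
Start: Eve has the bag.
After event 1: Trent has the bag.
After event 2: Eve has the bag.
After event 3: Trent has the bag.
After event 4: Eve has the bag.
After event 5: Trent has the bag.
After event 6: Oscar has the bag.
After event 7: Trent has the bag.
After event 8: Nina has the bag.
After event 9: Trent has the bag.

Answer: Trent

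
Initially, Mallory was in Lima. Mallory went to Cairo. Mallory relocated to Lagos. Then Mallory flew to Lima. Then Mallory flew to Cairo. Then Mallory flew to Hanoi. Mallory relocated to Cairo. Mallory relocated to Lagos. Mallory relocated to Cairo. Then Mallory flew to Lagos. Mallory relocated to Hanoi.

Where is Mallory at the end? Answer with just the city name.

Answer: Hanoi

Derivation:
Tracking Mallory's location:
Start: Mallory is in Lima.
After move 1: Lima -> Cairo. Mallory is in Cairo.
After move 2: Cairo -> Lagos. Mallory is in Lagos.
After move 3: Lagos -> Lima. Mallory is in Lima.
After move 4: Lima -> Cairo. Mallory is in Cairo.
After move 5: Cairo -> Hanoi. Mallory is in Hanoi.
After move 6: Hanoi -> Cairo. Mallory is in Cairo.
After move 7: Cairo -> Lagos. Mallory is in Lagos.
After move 8: Lagos -> Cairo. Mallory is in Cairo.
After move 9: Cairo -> Lagos. Mallory is in Lagos.
After move 10: Lagos -> Hanoi. Mallory is in Hanoi.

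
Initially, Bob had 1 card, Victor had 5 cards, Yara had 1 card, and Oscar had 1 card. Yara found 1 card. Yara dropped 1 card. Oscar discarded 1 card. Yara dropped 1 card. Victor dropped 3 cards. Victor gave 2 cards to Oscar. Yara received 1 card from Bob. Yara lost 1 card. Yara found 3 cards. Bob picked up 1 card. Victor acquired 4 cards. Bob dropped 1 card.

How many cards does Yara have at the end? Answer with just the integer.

Answer: 3

Derivation:
Tracking counts step by step:
Start: Bob=1, Victor=5, Yara=1, Oscar=1
Event 1 (Yara +1): Yara: 1 -> 2. State: Bob=1, Victor=5, Yara=2, Oscar=1
Event 2 (Yara -1): Yara: 2 -> 1. State: Bob=1, Victor=5, Yara=1, Oscar=1
Event 3 (Oscar -1): Oscar: 1 -> 0. State: Bob=1, Victor=5, Yara=1, Oscar=0
Event 4 (Yara -1): Yara: 1 -> 0. State: Bob=1, Victor=5, Yara=0, Oscar=0
Event 5 (Victor -3): Victor: 5 -> 2. State: Bob=1, Victor=2, Yara=0, Oscar=0
Event 6 (Victor -> Oscar, 2): Victor: 2 -> 0, Oscar: 0 -> 2. State: Bob=1, Victor=0, Yara=0, Oscar=2
Event 7 (Bob -> Yara, 1): Bob: 1 -> 0, Yara: 0 -> 1. State: Bob=0, Victor=0, Yara=1, Oscar=2
Event 8 (Yara -1): Yara: 1 -> 0. State: Bob=0, Victor=0, Yara=0, Oscar=2
Event 9 (Yara +3): Yara: 0 -> 3. State: Bob=0, Victor=0, Yara=3, Oscar=2
Event 10 (Bob +1): Bob: 0 -> 1. State: Bob=1, Victor=0, Yara=3, Oscar=2
Event 11 (Victor +4): Victor: 0 -> 4. State: Bob=1, Victor=4, Yara=3, Oscar=2
Event 12 (Bob -1): Bob: 1 -> 0. State: Bob=0, Victor=4, Yara=3, Oscar=2

Yara's final count: 3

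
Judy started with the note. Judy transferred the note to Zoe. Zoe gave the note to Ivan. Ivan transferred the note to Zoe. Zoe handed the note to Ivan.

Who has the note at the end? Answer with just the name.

Tracking the note through each event:
Start: Judy has the note.
After event 1: Zoe has the note.
After event 2: Ivan has the note.
After event 3: Zoe has the note.
After event 4: Ivan has the note.

Answer: Ivan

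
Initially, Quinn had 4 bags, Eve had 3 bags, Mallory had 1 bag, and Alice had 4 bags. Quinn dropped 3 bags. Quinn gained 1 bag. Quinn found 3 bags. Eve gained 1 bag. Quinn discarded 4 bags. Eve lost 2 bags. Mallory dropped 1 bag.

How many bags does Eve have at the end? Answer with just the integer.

Answer: 2

Derivation:
Tracking counts step by step:
Start: Quinn=4, Eve=3, Mallory=1, Alice=4
Event 1 (Quinn -3): Quinn: 4 -> 1. State: Quinn=1, Eve=3, Mallory=1, Alice=4
Event 2 (Quinn +1): Quinn: 1 -> 2. State: Quinn=2, Eve=3, Mallory=1, Alice=4
Event 3 (Quinn +3): Quinn: 2 -> 5. State: Quinn=5, Eve=3, Mallory=1, Alice=4
Event 4 (Eve +1): Eve: 3 -> 4. State: Quinn=5, Eve=4, Mallory=1, Alice=4
Event 5 (Quinn -4): Quinn: 5 -> 1. State: Quinn=1, Eve=4, Mallory=1, Alice=4
Event 6 (Eve -2): Eve: 4 -> 2. State: Quinn=1, Eve=2, Mallory=1, Alice=4
Event 7 (Mallory -1): Mallory: 1 -> 0. State: Quinn=1, Eve=2, Mallory=0, Alice=4

Eve's final count: 2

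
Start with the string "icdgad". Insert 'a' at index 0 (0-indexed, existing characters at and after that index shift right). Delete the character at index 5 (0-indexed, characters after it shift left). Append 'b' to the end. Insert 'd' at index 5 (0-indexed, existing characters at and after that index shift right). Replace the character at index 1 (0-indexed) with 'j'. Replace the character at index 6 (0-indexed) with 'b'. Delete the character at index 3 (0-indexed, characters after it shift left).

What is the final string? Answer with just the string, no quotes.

Applying each edit step by step:
Start: "icdgad"
Op 1 (insert 'a' at idx 0): "icdgad" -> "aicdgad"
Op 2 (delete idx 5 = 'a'): "aicdgad" -> "aicdgd"
Op 3 (append 'b'): "aicdgd" -> "aicdgdb"
Op 4 (insert 'd' at idx 5): "aicdgdb" -> "aicdgddb"
Op 5 (replace idx 1: 'i' -> 'j'): "aicdgddb" -> "ajcdgddb"
Op 6 (replace idx 6: 'd' -> 'b'): "ajcdgddb" -> "ajcdgdbb"
Op 7 (delete idx 3 = 'd'): "ajcdgdbb" -> "ajcgdbb"

Answer: ajcgdbb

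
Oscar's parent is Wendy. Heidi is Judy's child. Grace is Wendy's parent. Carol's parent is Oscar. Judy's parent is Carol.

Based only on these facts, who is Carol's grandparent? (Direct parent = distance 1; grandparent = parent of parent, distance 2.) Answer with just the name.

Answer: Wendy

Derivation:
Reconstructing the parent chain from the given facts:
  Grace -> Wendy -> Oscar -> Carol -> Judy -> Heidi
(each arrow means 'parent of the next')
Positions in the chain (0 = top):
  position of Grace: 0
  position of Wendy: 1
  position of Oscar: 2
  position of Carol: 3
  position of Judy: 4
  position of Heidi: 5

Carol is at position 3; the grandparent is 2 steps up the chain, i.e. position 1: Wendy.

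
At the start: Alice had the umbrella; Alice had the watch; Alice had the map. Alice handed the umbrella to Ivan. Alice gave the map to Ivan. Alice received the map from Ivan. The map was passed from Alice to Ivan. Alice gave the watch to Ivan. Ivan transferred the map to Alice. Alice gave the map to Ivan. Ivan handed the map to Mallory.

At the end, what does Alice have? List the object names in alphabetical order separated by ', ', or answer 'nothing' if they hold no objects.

Tracking all object holders:
Start: umbrella:Alice, watch:Alice, map:Alice
Event 1 (give umbrella: Alice -> Ivan). State: umbrella:Ivan, watch:Alice, map:Alice
Event 2 (give map: Alice -> Ivan). State: umbrella:Ivan, watch:Alice, map:Ivan
Event 3 (give map: Ivan -> Alice). State: umbrella:Ivan, watch:Alice, map:Alice
Event 4 (give map: Alice -> Ivan). State: umbrella:Ivan, watch:Alice, map:Ivan
Event 5 (give watch: Alice -> Ivan). State: umbrella:Ivan, watch:Ivan, map:Ivan
Event 6 (give map: Ivan -> Alice). State: umbrella:Ivan, watch:Ivan, map:Alice
Event 7 (give map: Alice -> Ivan). State: umbrella:Ivan, watch:Ivan, map:Ivan
Event 8 (give map: Ivan -> Mallory). State: umbrella:Ivan, watch:Ivan, map:Mallory

Final state: umbrella:Ivan, watch:Ivan, map:Mallory
Alice holds: (nothing).

Answer: nothing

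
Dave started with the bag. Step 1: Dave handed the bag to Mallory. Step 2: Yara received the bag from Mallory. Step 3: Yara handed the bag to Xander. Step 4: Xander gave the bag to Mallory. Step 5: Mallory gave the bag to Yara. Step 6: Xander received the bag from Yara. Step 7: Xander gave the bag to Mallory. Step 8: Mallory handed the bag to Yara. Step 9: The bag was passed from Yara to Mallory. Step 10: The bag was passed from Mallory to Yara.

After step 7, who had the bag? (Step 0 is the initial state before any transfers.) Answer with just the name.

Answer: Mallory

Derivation:
Tracking the bag holder through step 7:
After step 0 (start): Dave
After step 1: Mallory
After step 2: Yara
After step 3: Xander
After step 4: Mallory
After step 5: Yara
After step 6: Xander
After step 7: Mallory

At step 7, the holder is Mallory.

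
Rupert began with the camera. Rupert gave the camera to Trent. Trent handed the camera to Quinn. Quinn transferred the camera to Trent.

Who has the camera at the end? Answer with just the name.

Tracking the camera through each event:
Start: Rupert has the camera.
After event 1: Trent has the camera.
After event 2: Quinn has the camera.
After event 3: Trent has the camera.

Answer: Trent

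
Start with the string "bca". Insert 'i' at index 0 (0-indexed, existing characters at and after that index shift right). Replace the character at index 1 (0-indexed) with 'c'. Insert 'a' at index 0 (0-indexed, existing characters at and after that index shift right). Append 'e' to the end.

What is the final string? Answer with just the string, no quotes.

Answer: aiccae

Derivation:
Applying each edit step by step:
Start: "bca"
Op 1 (insert 'i' at idx 0): "bca" -> "ibca"
Op 2 (replace idx 1: 'b' -> 'c'): "ibca" -> "icca"
Op 3 (insert 'a' at idx 0): "icca" -> "aicca"
Op 4 (append 'e'): "aicca" -> "aiccae"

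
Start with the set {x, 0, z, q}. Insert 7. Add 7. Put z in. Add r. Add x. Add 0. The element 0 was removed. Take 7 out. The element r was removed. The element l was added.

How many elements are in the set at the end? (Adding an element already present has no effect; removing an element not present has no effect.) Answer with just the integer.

Tracking the set through each operation:
Start: {0, q, x, z}
Event 1 (add 7): added. Set: {0, 7, q, x, z}
Event 2 (add 7): already present, no change. Set: {0, 7, q, x, z}
Event 3 (add z): already present, no change. Set: {0, 7, q, x, z}
Event 4 (add r): added. Set: {0, 7, q, r, x, z}
Event 5 (add x): already present, no change. Set: {0, 7, q, r, x, z}
Event 6 (add 0): already present, no change. Set: {0, 7, q, r, x, z}
Event 7 (remove 0): removed. Set: {7, q, r, x, z}
Event 8 (remove 7): removed. Set: {q, r, x, z}
Event 9 (remove r): removed. Set: {q, x, z}
Event 10 (add l): added. Set: {l, q, x, z}

Final set: {l, q, x, z} (size 4)

Answer: 4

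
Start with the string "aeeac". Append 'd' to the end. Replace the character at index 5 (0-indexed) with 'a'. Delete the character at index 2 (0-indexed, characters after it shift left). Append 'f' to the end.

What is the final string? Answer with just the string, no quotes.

Applying each edit step by step:
Start: "aeeac"
Op 1 (append 'd'): "aeeac" -> "aeeacd"
Op 2 (replace idx 5: 'd' -> 'a'): "aeeacd" -> "aeeaca"
Op 3 (delete idx 2 = 'e'): "aeeaca" -> "aeaca"
Op 4 (append 'f'): "aeaca" -> "aeacaf"

Answer: aeacaf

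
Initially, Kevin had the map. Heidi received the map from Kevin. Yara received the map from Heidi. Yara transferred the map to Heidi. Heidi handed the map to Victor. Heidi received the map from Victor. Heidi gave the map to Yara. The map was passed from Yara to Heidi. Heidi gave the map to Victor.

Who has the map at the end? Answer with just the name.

Tracking the map through each event:
Start: Kevin has the map.
After event 1: Heidi has the map.
After event 2: Yara has the map.
After event 3: Heidi has the map.
After event 4: Victor has the map.
After event 5: Heidi has the map.
After event 6: Yara has the map.
After event 7: Heidi has the map.
After event 8: Victor has the map.

Answer: Victor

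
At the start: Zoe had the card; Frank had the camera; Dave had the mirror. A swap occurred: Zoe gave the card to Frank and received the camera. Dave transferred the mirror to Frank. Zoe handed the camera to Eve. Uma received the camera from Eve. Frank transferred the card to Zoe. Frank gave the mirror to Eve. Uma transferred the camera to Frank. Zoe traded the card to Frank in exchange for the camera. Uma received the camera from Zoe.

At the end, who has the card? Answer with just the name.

Tracking all object holders:
Start: card:Zoe, camera:Frank, mirror:Dave
Event 1 (swap card<->camera: now card:Frank, camera:Zoe). State: card:Frank, camera:Zoe, mirror:Dave
Event 2 (give mirror: Dave -> Frank). State: card:Frank, camera:Zoe, mirror:Frank
Event 3 (give camera: Zoe -> Eve). State: card:Frank, camera:Eve, mirror:Frank
Event 4 (give camera: Eve -> Uma). State: card:Frank, camera:Uma, mirror:Frank
Event 5 (give card: Frank -> Zoe). State: card:Zoe, camera:Uma, mirror:Frank
Event 6 (give mirror: Frank -> Eve). State: card:Zoe, camera:Uma, mirror:Eve
Event 7 (give camera: Uma -> Frank). State: card:Zoe, camera:Frank, mirror:Eve
Event 8 (swap card<->camera: now card:Frank, camera:Zoe). State: card:Frank, camera:Zoe, mirror:Eve
Event 9 (give camera: Zoe -> Uma). State: card:Frank, camera:Uma, mirror:Eve

Final state: card:Frank, camera:Uma, mirror:Eve
The card is held by Frank.

Answer: Frank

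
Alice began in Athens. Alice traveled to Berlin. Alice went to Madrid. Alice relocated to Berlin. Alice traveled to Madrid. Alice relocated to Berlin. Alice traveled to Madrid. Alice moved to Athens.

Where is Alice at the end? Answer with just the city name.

Tracking Alice's location:
Start: Alice is in Athens.
After move 1: Athens -> Berlin. Alice is in Berlin.
After move 2: Berlin -> Madrid. Alice is in Madrid.
After move 3: Madrid -> Berlin. Alice is in Berlin.
After move 4: Berlin -> Madrid. Alice is in Madrid.
After move 5: Madrid -> Berlin. Alice is in Berlin.
After move 6: Berlin -> Madrid. Alice is in Madrid.
After move 7: Madrid -> Athens. Alice is in Athens.

Answer: Athens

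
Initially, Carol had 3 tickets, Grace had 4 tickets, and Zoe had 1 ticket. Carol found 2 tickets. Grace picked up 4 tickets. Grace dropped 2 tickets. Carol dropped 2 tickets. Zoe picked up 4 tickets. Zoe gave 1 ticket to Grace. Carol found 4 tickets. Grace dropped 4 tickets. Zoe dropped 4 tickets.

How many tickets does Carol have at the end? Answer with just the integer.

Tracking counts step by step:
Start: Carol=3, Grace=4, Zoe=1
Event 1 (Carol +2): Carol: 3 -> 5. State: Carol=5, Grace=4, Zoe=1
Event 2 (Grace +4): Grace: 4 -> 8. State: Carol=5, Grace=8, Zoe=1
Event 3 (Grace -2): Grace: 8 -> 6. State: Carol=5, Grace=6, Zoe=1
Event 4 (Carol -2): Carol: 5 -> 3. State: Carol=3, Grace=6, Zoe=1
Event 5 (Zoe +4): Zoe: 1 -> 5. State: Carol=3, Grace=6, Zoe=5
Event 6 (Zoe -> Grace, 1): Zoe: 5 -> 4, Grace: 6 -> 7. State: Carol=3, Grace=7, Zoe=4
Event 7 (Carol +4): Carol: 3 -> 7. State: Carol=7, Grace=7, Zoe=4
Event 8 (Grace -4): Grace: 7 -> 3. State: Carol=7, Grace=3, Zoe=4
Event 9 (Zoe -4): Zoe: 4 -> 0. State: Carol=7, Grace=3, Zoe=0

Carol's final count: 7

Answer: 7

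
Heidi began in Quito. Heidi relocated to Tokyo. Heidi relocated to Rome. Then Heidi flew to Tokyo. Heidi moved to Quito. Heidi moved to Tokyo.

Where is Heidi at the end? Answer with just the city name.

Answer: Tokyo

Derivation:
Tracking Heidi's location:
Start: Heidi is in Quito.
After move 1: Quito -> Tokyo. Heidi is in Tokyo.
After move 2: Tokyo -> Rome. Heidi is in Rome.
After move 3: Rome -> Tokyo. Heidi is in Tokyo.
After move 4: Tokyo -> Quito. Heidi is in Quito.
After move 5: Quito -> Tokyo. Heidi is in Tokyo.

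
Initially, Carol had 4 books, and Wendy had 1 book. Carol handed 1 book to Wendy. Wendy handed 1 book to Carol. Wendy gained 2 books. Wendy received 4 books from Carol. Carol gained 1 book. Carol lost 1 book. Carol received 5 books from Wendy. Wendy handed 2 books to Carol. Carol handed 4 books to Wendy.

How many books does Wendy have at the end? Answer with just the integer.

Answer: 4

Derivation:
Tracking counts step by step:
Start: Carol=4, Wendy=1
Event 1 (Carol -> Wendy, 1): Carol: 4 -> 3, Wendy: 1 -> 2. State: Carol=3, Wendy=2
Event 2 (Wendy -> Carol, 1): Wendy: 2 -> 1, Carol: 3 -> 4. State: Carol=4, Wendy=1
Event 3 (Wendy +2): Wendy: 1 -> 3. State: Carol=4, Wendy=3
Event 4 (Carol -> Wendy, 4): Carol: 4 -> 0, Wendy: 3 -> 7. State: Carol=0, Wendy=7
Event 5 (Carol +1): Carol: 0 -> 1. State: Carol=1, Wendy=7
Event 6 (Carol -1): Carol: 1 -> 0. State: Carol=0, Wendy=7
Event 7 (Wendy -> Carol, 5): Wendy: 7 -> 2, Carol: 0 -> 5. State: Carol=5, Wendy=2
Event 8 (Wendy -> Carol, 2): Wendy: 2 -> 0, Carol: 5 -> 7. State: Carol=7, Wendy=0
Event 9 (Carol -> Wendy, 4): Carol: 7 -> 3, Wendy: 0 -> 4. State: Carol=3, Wendy=4

Wendy's final count: 4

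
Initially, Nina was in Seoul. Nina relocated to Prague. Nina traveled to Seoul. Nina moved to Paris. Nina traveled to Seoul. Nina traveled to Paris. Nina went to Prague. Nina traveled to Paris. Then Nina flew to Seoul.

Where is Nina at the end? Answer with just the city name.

Tracking Nina's location:
Start: Nina is in Seoul.
After move 1: Seoul -> Prague. Nina is in Prague.
After move 2: Prague -> Seoul. Nina is in Seoul.
After move 3: Seoul -> Paris. Nina is in Paris.
After move 4: Paris -> Seoul. Nina is in Seoul.
After move 5: Seoul -> Paris. Nina is in Paris.
After move 6: Paris -> Prague. Nina is in Prague.
After move 7: Prague -> Paris. Nina is in Paris.
After move 8: Paris -> Seoul. Nina is in Seoul.

Answer: Seoul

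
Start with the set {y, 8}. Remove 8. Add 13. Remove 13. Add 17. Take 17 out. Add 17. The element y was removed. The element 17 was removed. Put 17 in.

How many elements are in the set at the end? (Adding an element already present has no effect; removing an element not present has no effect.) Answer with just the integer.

Answer: 1

Derivation:
Tracking the set through each operation:
Start: {8, y}
Event 1 (remove 8): removed. Set: {y}
Event 2 (add 13): added. Set: {13, y}
Event 3 (remove 13): removed. Set: {y}
Event 4 (add 17): added. Set: {17, y}
Event 5 (remove 17): removed. Set: {y}
Event 6 (add 17): added. Set: {17, y}
Event 7 (remove y): removed. Set: {17}
Event 8 (remove 17): removed. Set: {}
Event 9 (add 17): added. Set: {17}

Final set: {17} (size 1)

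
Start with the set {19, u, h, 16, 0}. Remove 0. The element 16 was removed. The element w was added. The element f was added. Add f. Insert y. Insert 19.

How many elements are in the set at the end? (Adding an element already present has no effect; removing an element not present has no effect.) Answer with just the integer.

Answer: 6

Derivation:
Tracking the set through each operation:
Start: {0, 16, 19, h, u}
Event 1 (remove 0): removed. Set: {16, 19, h, u}
Event 2 (remove 16): removed. Set: {19, h, u}
Event 3 (add w): added. Set: {19, h, u, w}
Event 4 (add f): added. Set: {19, f, h, u, w}
Event 5 (add f): already present, no change. Set: {19, f, h, u, w}
Event 6 (add y): added. Set: {19, f, h, u, w, y}
Event 7 (add 19): already present, no change. Set: {19, f, h, u, w, y}

Final set: {19, f, h, u, w, y} (size 6)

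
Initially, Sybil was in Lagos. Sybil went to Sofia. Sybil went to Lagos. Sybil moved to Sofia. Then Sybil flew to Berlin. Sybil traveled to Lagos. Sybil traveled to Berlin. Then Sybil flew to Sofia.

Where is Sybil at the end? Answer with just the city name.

Tracking Sybil's location:
Start: Sybil is in Lagos.
After move 1: Lagos -> Sofia. Sybil is in Sofia.
After move 2: Sofia -> Lagos. Sybil is in Lagos.
After move 3: Lagos -> Sofia. Sybil is in Sofia.
After move 4: Sofia -> Berlin. Sybil is in Berlin.
After move 5: Berlin -> Lagos. Sybil is in Lagos.
After move 6: Lagos -> Berlin. Sybil is in Berlin.
After move 7: Berlin -> Sofia. Sybil is in Sofia.

Answer: Sofia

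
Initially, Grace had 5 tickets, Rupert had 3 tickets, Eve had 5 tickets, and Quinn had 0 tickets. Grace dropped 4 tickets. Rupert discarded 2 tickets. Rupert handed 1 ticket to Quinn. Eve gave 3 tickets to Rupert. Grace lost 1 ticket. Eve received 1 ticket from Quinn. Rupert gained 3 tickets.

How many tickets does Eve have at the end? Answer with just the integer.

Answer: 3

Derivation:
Tracking counts step by step:
Start: Grace=5, Rupert=3, Eve=5, Quinn=0
Event 1 (Grace -4): Grace: 5 -> 1. State: Grace=1, Rupert=3, Eve=5, Quinn=0
Event 2 (Rupert -2): Rupert: 3 -> 1. State: Grace=1, Rupert=1, Eve=5, Quinn=0
Event 3 (Rupert -> Quinn, 1): Rupert: 1 -> 0, Quinn: 0 -> 1. State: Grace=1, Rupert=0, Eve=5, Quinn=1
Event 4 (Eve -> Rupert, 3): Eve: 5 -> 2, Rupert: 0 -> 3. State: Grace=1, Rupert=3, Eve=2, Quinn=1
Event 5 (Grace -1): Grace: 1 -> 0. State: Grace=0, Rupert=3, Eve=2, Quinn=1
Event 6 (Quinn -> Eve, 1): Quinn: 1 -> 0, Eve: 2 -> 3. State: Grace=0, Rupert=3, Eve=3, Quinn=0
Event 7 (Rupert +3): Rupert: 3 -> 6. State: Grace=0, Rupert=6, Eve=3, Quinn=0

Eve's final count: 3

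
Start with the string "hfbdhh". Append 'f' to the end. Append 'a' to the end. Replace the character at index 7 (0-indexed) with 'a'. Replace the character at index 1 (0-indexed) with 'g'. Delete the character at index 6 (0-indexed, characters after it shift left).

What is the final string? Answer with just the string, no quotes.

Answer: hgbdhha

Derivation:
Applying each edit step by step:
Start: "hfbdhh"
Op 1 (append 'f'): "hfbdhh" -> "hfbdhhf"
Op 2 (append 'a'): "hfbdhhf" -> "hfbdhhfa"
Op 3 (replace idx 7: 'a' -> 'a'): "hfbdhhfa" -> "hfbdhhfa"
Op 4 (replace idx 1: 'f' -> 'g'): "hfbdhhfa" -> "hgbdhhfa"
Op 5 (delete idx 6 = 'f'): "hgbdhhfa" -> "hgbdhha"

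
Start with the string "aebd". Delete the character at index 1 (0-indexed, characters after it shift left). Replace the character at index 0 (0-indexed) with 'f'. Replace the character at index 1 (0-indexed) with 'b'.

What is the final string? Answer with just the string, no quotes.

Applying each edit step by step:
Start: "aebd"
Op 1 (delete idx 1 = 'e'): "aebd" -> "abd"
Op 2 (replace idx 0: 'a' -> 'f'): "abd" -> "fbd"
Op 3 (replace idx 1: 'b' -> 'b'): "fbd" -> "fbd"

Answer: fbd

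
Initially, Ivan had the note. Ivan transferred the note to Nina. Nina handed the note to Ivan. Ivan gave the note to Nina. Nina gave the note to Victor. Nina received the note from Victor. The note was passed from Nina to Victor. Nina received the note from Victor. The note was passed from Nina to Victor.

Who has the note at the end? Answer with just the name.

Tracking the note through each event:
Start: Ivan has the note.
After event 1: Nina has the note.
After event 2: Ivan has the note.
After event 3: Nina has the note.
After event 4: Victor has the note.
After event 5: Nina has the note.
After event 6: Victor has the note.
After event 7: Nina has the note.
After event 8: Victor has the note.

Answer: Victor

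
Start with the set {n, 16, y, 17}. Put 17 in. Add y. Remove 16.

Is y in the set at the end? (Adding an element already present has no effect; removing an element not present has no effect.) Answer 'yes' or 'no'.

Answer: yes

Derivation:
Tracking the set through each operation:
Start: {16, 17, n, y}
Event 1 (add 17): already present, no change. Set: {16, 17, n, y}
Event 2 (add y): already present, no change. Set: {16, 17, n, y}
Event 3 (remove 16): removed. Set: {17, n, y}

Final set: {17, n, y} (size 3)
y is in the final set.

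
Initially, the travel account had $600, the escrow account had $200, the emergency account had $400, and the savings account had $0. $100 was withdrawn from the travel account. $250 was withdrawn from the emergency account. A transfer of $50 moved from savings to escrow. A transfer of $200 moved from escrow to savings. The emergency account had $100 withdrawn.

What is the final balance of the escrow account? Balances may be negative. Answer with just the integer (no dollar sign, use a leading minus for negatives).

Answer: 50

Derivation:
Tracking account balances step by step:
Start: travel=600, escrow=200, emergency=400, savings=0
Event 1 (withdraw 100 from travel): travel: 600 - 100 = 500. Balances: travel=500, escrow=200, emergency=400, savings=0
Event 2 (withdraw 250 from emergency): emergency: 400 - 250 = 150. Balances: travel=500, escrow=200, emergency=150, savings=0
Event 3 (transfer 50 savings -> escrow): savings: 0 - 50 = -50, escrow: 200 + 50 = 250. Balances: travel=500, escrow=250, emergency=150, savings=-50
Event 4 (transfer 200 escrow -> savings): escrow: 250 - 200 = 50, savings: -50 + 200 = 150. Balances: travel=500, escrow=50, emergency=150, savings=150
Event 5 (withdraw 100 from emergency): emergency: 150 - 100 = 50. Balances: travel=500, escrow=50, emergency=50, savings=150

Final balance of escrow: 50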